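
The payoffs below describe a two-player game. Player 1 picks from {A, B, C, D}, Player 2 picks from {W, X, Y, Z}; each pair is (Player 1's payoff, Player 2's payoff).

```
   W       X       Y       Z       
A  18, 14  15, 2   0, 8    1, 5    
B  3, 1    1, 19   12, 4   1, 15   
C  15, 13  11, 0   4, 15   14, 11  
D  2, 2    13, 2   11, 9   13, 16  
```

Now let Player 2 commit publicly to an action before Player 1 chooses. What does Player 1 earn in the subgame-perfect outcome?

18

Player 1 best-responds to each possible Player 2 move:
- W: BR = A, leader payoff 14.
- X: BR = A, leader payoff 2.
- Y: BR = B, leader payoff 4.
- Z: BR = C, leader payoff 11.
Player 2's induced payoffs are 14, 2, 4, 11, so Player 2 commits to W. Subgame-perfect outcome: (A, W) with payoffs (18, 14).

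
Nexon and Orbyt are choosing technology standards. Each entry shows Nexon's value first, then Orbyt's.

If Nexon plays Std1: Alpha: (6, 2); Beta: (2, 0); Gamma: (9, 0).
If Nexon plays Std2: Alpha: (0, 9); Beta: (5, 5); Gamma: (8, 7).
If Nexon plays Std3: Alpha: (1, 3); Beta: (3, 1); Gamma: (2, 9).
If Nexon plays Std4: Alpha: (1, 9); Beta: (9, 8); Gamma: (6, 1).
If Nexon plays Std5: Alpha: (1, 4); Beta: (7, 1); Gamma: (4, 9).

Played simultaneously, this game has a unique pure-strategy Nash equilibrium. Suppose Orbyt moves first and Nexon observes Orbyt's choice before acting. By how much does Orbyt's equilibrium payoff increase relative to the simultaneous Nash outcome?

6

Work backward from Nexon's decision.
- Alpha: Nexon compares 6, 0, 1, 1, 1 and picks Std1; Orbyt would get 2.
- Beta: Nexon compares 2, 5, 3, 9, 7 and picks Std4; Orbyt would get 8.
- Gamma: Nexon compares 9, 8, 2, 6, 4 and picks Std1; Orbyt would get 0.
Orbyt's induced payoffs are 2, 8, 0, so Orbyt commits to Beta. Subgame-perfect outcome: (Std4, Beta) with payoffs (9, 8).
Now find the simultaneous Nash equilibrium.
Nexon's best replies: Alpha→Std1; Beta→Std4; Gamma→Std1.
Orbyt's best replies: Std1→Alpha; Std2→Alpha; Std3→Gamma; Std4→Alpha; Std5→Gamma.
The unique mutual best reply is (Std1, Alpha), giving (6, 2).
Orbyt's commitment gain: 8 − 2 = 6.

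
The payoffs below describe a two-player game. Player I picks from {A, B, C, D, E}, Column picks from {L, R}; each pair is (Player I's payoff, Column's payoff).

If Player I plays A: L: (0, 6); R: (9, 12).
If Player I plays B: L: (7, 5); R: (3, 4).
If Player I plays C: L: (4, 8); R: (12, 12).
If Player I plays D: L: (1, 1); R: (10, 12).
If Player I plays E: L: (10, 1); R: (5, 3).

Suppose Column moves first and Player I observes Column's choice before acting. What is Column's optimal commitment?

R

Backward induction with Column moving first.
- L: BR = E, leader payoff 1.
- R: BR = C, leader payoff 12.
Among 1, 12, the best is 12 at R. Subgame-perfect outcome: (C, R) with payoffs (12, 12).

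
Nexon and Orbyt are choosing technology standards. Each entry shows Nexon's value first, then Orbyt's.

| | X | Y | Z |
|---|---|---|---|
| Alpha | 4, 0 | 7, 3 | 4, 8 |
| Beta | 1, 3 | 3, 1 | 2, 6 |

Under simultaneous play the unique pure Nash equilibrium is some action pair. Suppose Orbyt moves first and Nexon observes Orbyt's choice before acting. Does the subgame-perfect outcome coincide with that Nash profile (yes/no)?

yes

Backward induction with Orbyt moving first.
- X: BR = Alpha, leader payoff 0.
- Y: BR = Alpha, leader payoff 3.
- Z: BR = Alpha, leader payoff 8.
Maximizing over 0, 3, 8, Orbyt chooses Z. Subgame-perfect outcome: (Alpha, Z) with payoffs (4, 8).
For the simultaneous game, intersect best replies.
Nexon's best replies: X→Alpha; Y→Alpha; Z→Alpha.
Orbyt's best replies: Alpha→Z; Beta→Z.
The unique mutual best reply is (Alpha, Z), giving (4, 8).
Sequential outcome (Alpha, Z) coincides with the Nash profile (Alpha, Z).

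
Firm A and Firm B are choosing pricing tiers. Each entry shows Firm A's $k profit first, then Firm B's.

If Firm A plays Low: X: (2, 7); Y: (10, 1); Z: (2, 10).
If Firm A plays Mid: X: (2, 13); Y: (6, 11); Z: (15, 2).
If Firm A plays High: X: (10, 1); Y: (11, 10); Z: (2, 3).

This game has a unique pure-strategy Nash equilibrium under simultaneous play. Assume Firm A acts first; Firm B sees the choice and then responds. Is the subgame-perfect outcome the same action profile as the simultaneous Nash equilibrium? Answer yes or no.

yes

Solve by backward induction (Firm A leads).
- Low → Firm B plays Z (best of 7, 1, 10); Firm A gets 2.
- Mid → Firm B plays X (best of 13, 11, 2); Firm A gets 2.
- High → Firm B plays Y (best of 1, 10, 3); Firm A gets 11.
Among 2, 2, 11, the best is 11 at High. Subgame-perfect outcome: (High, Y) with payoffs (11, 10).
Now find the simultaneous Nash equilibrium.
Firm A's best replies: X→High; Y→High; Z→Mid.
Firm B's best replies: Low→Z; Mid→X; High→Y.
Only (High, Y) has each player best-responding; Nash payoffs (11, 10).
Sequential outcome (High, Y) coincides with the Nash profile (High, Y).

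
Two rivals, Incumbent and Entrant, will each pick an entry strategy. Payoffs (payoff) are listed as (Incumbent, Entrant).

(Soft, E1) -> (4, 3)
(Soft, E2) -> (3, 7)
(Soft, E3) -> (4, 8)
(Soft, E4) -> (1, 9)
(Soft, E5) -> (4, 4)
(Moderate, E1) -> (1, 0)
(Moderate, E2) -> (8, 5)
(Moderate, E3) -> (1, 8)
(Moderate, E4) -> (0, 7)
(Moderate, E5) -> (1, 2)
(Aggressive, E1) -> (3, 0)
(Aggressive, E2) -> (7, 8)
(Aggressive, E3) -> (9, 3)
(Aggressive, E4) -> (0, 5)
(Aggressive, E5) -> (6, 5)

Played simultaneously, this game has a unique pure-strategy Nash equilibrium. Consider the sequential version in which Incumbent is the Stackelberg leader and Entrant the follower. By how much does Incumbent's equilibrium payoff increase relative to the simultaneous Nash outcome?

6

Solve by backward induction (Incumbent leads).
- Soft: BR = E4, leader payoff 1.
- Moderate: BR = E3, leader payoff 1.
- Aggressive: BR = E2, leader payoff 7.
Among 1, 1, 7, the best is 7 at Aggressive. Subgame-perfect outcome: (Aggressive, E2) with payoffs (7, 8).
Now find the simultaneous Nash equilibrium.
Incumbent's best replies: E1→Soft; E2→Moderate; E3→Aggressive; E4→Soft; E5→Aggressive.
Entrant's best replies: Soft→E4; Moderate→E3; Aggressive→E2.
The unique mutual best reply is (Soft, E4), giving (1, 9).
Incumbent's commitment gain: 7 − 1 = 6.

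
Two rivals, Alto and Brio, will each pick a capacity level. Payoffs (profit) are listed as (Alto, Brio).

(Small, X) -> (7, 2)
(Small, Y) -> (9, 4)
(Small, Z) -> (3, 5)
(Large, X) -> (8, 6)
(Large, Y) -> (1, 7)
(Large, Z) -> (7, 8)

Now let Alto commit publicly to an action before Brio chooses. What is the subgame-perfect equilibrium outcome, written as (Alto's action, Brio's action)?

Solve by backward induction (Alto leads).
- Small: Brio compares 2, 4, 5 and picks Z; Alto would get 3.
- Large: Brio compares 6, 7, 8 and picks Z; Alto would get 7.
Alto's induced payoffs are 3, 7, so Alto commits to Large. Subgame-perfect outcome: (Large, Z) with payoffs (7, 8).

(Large, Z)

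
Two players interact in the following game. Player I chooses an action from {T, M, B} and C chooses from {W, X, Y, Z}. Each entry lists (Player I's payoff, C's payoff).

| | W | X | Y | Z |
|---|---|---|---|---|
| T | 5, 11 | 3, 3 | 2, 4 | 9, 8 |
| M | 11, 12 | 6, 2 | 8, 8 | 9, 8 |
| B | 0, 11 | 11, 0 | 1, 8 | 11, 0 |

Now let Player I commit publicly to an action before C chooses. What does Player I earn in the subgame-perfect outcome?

C best-responds to each possible Player I move:
- T: BR = W, leader payoff 5.
- M: BR = W, leader payoff 11.
- B: BR = W, leader payoff 0.
Among 5, 11, 0, the best is 11 at M. Subgame-perfect outcome: (M, W) with payoffs (11, 12).

11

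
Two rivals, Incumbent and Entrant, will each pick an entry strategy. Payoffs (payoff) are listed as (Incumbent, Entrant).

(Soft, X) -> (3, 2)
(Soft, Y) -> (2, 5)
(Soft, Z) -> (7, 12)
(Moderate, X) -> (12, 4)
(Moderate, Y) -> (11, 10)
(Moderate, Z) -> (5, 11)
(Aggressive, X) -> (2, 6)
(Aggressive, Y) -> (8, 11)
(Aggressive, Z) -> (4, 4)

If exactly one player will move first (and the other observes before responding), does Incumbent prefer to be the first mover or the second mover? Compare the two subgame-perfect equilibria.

first

If Incumbent leads: Entrant's best replies are Soft→Z, Moderate→Z, Aggressive→Y; Incumbent's induced payoffs 7, 5, 8; outcome (Aggressive, Y), payoffs (8, 11).
If Entrant leads: Incumbent's best replies are X→Moderate, Y→Moderate, Z→Soft; Entrant's induced payoffs 4, 10, 12; outcome (Soft, Z), payoffs (7, 12).
Incumbent gets 8 moving first and 7 moving second, so Incumbent prefers to move first.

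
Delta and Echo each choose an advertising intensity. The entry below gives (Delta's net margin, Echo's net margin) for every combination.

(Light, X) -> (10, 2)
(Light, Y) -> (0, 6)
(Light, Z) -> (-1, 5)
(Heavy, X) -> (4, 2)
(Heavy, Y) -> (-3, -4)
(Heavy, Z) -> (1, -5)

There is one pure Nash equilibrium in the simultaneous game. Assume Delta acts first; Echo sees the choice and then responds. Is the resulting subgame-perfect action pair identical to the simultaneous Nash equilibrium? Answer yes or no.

no

Backward induction with Delta moving first.
- Light: BR = Y, leader payoff 0.
- Heavy: BR = X, leader payoff 4.
Maximizing over 0, 4, Delta chooses Heavy. Subgame-perfect outcome: (Heavy, X) with payoffs (4, 2).
Now find the simultaneous Nash equilibrium.
Delta's best replies: X→Light; Y→Light; Z→Heavy.
Echo's best replies: Light→Y; Heavy→X.
The unique mutual best reply is (Light, Y), giving (0, 6).
Sequential outcome (Heavy, X) differs from the Nash profile (Light, Y).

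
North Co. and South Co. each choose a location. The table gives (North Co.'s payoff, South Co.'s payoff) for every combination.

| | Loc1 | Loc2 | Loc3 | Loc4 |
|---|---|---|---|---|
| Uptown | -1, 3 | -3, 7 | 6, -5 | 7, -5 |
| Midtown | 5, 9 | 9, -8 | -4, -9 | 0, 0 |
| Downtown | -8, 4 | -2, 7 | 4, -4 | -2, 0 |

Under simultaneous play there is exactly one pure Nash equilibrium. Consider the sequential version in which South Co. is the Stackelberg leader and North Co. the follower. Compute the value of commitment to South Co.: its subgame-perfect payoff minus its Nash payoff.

0

North Co. best-responds to each possible South Co. move:
- Loc1: BR = Midtown, leader payoff 9.
- Loc2: BR = Midtown, leader payoff -8.
- Loc3: BR = Uptown, leader payoff -5.
- Loc4: BR = Uptown, leader payoff -5.
Among 9, -8, -5, -5, the best is 9 at Loc1. Subgame-perfect outcome: (Midtown, Loc1) with payoffs (5, 9).
For the simultaneous game, intersect best replies.
North Co.'s best replies: Loc1→Midtown; Loc2→Midtown; Loc3→Uptown; Loc4→Uptown.
South Co.'s best replies: Uptown→Loc2; Midtown→Loc1; Downtown→Loc2.
The unique mutual best reply is (Midtown, Loc1), giving (5, 9).
South Co.'s commitment gain: 9 − 9 = 0.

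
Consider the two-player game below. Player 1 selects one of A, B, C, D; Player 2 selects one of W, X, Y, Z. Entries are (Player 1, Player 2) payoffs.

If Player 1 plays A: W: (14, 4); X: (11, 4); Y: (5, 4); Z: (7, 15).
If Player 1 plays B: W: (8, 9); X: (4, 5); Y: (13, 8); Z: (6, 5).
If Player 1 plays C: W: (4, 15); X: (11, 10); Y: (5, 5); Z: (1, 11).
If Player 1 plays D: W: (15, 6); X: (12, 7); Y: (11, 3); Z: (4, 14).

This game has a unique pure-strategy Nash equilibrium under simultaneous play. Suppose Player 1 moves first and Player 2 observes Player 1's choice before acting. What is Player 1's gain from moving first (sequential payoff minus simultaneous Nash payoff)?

Backward induction with Player 1 moving first.
- A → Player 2 plays Z (best of 4, 4, 4, 15); Player 1 gets 7.
- B → Player 2 plays W (best of 9, 5, 8, 5); Player 1 gets 8.
- C → Player 2 plays W (best of 15, 10, 5, 11); Player 1 gets 4.
- D → Player 2 plays Z (best of 6, 7, 3, 14); Player 1 gets 4.
Maximizing over 7, 8, 4, 4, Player 1 chooses B. Subgame-perfect outcome: (B, W) with payoffs (8, 9).
For the simultaneous game, intersect best replies.
Player 1's best replies: W→D; X→D; Y→B; Z→A.
Player 2's best replies: A→Z; B→W; C→W; D→Z.
The unique mutual best reply is (A, Z), giving (7, 15).
Player 1's commitment gain: 8 − 7 = 1.

1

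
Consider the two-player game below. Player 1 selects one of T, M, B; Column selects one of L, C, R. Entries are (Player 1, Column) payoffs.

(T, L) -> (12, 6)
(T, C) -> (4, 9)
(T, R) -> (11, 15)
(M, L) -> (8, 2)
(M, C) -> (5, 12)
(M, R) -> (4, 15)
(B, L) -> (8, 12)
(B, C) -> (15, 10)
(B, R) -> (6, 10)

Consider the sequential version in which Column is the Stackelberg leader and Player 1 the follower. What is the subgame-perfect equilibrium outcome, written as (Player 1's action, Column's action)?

Player 1 best-responds to each possible Column move:
- L → Player 1 plays T (best of 12, 8, 8); Column gets 6.
- C → Player 1 plays B (best of 4, 5, 15); Column gets 10.
- R → Player 1 plays T (best of 11, 4, 6); Column gets 15.
Maximizing over 6, 10, 15, Column chooses R. Subgame-perfect outcome: (T, R) with payoffs (11, 15).

(T, R)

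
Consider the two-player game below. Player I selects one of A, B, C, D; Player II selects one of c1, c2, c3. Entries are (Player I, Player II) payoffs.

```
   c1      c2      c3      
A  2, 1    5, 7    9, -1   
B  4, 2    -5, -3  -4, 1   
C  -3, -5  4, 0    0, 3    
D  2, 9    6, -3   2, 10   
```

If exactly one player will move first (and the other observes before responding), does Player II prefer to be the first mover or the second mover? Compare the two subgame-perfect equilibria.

If Player I leads: Player II's best replies are A→c2, B→c1, C→c3, D→c3; Player I's induced payoffs 5, 4, 0, 2; outcome (A, c2), payoffs (5, 7).
If Player II leads: Player I's best replies are c1→B, c2→D, c3→A; Player II's induced payoffs 2, -3, -1; outcome (B, c1), payoffs (4, 2).
Player II gets 2 moving first and 7 moving second, so Player II prefers to move second.

second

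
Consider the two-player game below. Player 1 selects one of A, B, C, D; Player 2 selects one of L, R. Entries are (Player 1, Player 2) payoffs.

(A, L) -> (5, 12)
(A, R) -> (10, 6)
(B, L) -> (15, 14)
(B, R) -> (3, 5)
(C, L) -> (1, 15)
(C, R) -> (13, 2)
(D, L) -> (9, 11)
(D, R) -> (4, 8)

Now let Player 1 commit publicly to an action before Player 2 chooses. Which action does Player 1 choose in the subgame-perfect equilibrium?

Solve by backward induction (Player 1 leads).
- A → Player 2 plays L (best of 12, 6); Player 1 gets 5.
- B → Player 2 plays L (best of 14, 5); Player 1 gets 15.
- C → Player 2 plays L (best of 15, 2); Player 1 gets 1.
- D → Player 2 plays L (best of 11, 8); Player 1 gets 9.
Among 5, 15, 1, 9, the best is 15 at B. Subgame-perfect outcome: (B, L) with payoffs (15, 14).

B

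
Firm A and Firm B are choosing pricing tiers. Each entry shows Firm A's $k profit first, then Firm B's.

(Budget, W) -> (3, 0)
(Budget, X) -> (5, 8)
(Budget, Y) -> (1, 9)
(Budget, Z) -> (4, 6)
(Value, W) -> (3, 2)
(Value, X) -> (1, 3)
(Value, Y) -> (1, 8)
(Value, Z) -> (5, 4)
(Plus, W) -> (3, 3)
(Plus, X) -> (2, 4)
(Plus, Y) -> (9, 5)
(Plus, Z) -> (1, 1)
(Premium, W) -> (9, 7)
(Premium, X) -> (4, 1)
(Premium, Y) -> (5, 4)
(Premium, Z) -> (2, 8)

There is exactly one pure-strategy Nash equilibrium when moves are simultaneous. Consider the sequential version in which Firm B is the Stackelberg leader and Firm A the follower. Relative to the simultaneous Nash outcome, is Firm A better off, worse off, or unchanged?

worse off

Work backward from Firm A's decision.
- W → Firm A plays Premium (best of 3, 3, 3, 9); Firm B gets 7.
- X → Firm A plays Budget (best of 5, 1, 2, 4); Firm B gets 8.
- Y → Firm A plays Plus (best of 1, 1, 9, 5); Firm B gets 5.
- Z → Firm A plays Value (best of 4, 5, 1, 2); Firm B gets 4.
Firm B's induced payoffs are 7, 8, 5, 4, so Firm B commits to X. Subgame-perfect outcome: (Budget, X) with payoffs (5, 8).
Now find the simultaneous Nash equilibrium.
Firm A's best replies: W→Premium; X→Budget; Y→Plus; Z→Value.
Firm B's best replies: Budget→Y; Value→Y; Plus→Y; Premium→Z.
The unique mutual best reply is (Plus, Y), giving (9, 5).
Firm A earns 5 sequentially versus 9 at the Nash outcome: worse off.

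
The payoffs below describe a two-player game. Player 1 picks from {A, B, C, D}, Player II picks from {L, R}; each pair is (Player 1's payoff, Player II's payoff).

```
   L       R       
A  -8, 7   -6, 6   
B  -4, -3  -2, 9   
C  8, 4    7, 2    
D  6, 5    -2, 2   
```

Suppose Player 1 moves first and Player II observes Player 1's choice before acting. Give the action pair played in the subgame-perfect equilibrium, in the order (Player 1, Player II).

Work backward from Player II's decision.
- A: Player II compares 7, 6 and picks L; Player 1 would get -8.
- B: Player II compares -3, 9 and picks R; Player 1 would get -2.
- C: Player II compares 4, 2 and picks L; Player 1 would get 8.
- D: Player II compares 5, 2 and picks L; Player 1 would get 6.
Among -8, -2, 8, 6, the best is 8 at C. Subgame-perfect outcome: (C, L) with payoffs (8, 4).

(C, L)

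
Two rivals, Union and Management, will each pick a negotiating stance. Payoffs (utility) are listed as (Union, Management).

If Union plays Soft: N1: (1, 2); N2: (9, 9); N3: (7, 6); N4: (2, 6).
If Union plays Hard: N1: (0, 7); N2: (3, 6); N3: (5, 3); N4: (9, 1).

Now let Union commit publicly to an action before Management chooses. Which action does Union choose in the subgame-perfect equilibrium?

Work backward from Management's decision.
- Soft: BR = N2, leader payoff 9.
- Hard: BR = N1, leader payoff 0.
Maximizing over 9, 0, Union chooses Soft. Subgame-perfect outcome: (Soft, N2) with payoffs (9, 9).

Soft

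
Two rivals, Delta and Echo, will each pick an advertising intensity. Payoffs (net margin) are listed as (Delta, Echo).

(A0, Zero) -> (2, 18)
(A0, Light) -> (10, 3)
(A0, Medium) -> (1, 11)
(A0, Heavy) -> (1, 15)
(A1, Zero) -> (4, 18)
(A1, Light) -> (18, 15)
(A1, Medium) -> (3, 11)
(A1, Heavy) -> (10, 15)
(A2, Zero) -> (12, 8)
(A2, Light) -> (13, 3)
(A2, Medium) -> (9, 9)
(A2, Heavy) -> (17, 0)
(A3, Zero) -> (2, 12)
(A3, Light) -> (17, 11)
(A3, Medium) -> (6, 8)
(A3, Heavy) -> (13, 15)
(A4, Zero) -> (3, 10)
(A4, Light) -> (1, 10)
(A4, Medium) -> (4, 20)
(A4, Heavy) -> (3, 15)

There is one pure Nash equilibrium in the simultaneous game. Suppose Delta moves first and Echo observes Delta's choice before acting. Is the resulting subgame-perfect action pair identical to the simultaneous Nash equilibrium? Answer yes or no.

no

Solve by backward induction (Delta leads).
- A0: Echo compares 18, 3, 11, 15 and picks Zero; Delta would get 2.
- A1: Echo compares 18, 15, 11, 15 and picks Zero; Delta would get 4.
- A2: Echo compares 8, 3, 9, 0 and picks Medium; Delta would get 9.
- A3: Echo compares 12, 11, 8, 15 and picks Heavy; Delta would get 13.
- A4: Echo compares 10, 10, 20, 15 and picks Medium; Delta would get 4.
Delta's induced payoffs are 2, 4, 9, 13, 4, so Delta commits to A3. Subgame-perfect outcome: (A3, Heavy) with payoffs (13, 15).
For the simultaneous game, intersect best replies.
Delta's best replies: Zero→A2; Light→A1; Medium→A2; Heavy→A2.
Echo's best replies: A0→Zero; A1→Zero; A2→Medium; A3→Heavy; A4→Medium.
The unique mutual best reply is (A2, Medium), giving (9, 9).
Sequential outcome (A3, Heavy) differs from the Nash profile (A2, Medium).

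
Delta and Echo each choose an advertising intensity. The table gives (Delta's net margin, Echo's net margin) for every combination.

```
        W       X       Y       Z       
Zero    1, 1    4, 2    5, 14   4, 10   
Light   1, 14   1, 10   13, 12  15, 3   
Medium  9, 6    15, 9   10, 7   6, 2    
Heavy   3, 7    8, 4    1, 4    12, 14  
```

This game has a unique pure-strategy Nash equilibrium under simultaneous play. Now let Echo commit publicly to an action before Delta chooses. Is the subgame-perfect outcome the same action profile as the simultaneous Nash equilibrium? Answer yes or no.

Delta best-responds to each possible Echo move:
- W: Delta compares 1, 1, 9, 3 and picks Medium; Echo would get 6.
- X: Delta compares 4, 1, 15, 8 and picks Medium; Echo would get 9.
- Y: Delta compares 5, 13, 10, 1 and picks Light; Echo would get 12.
- Z: Delta compares 4, 15, 6, 12 and picks Light; Echo would get 3.
Maximizing over 6, 9, 12, 3, Echo chooses Y. Subgame-perfect outcome: (Light, Y) with payoffs (13, 12).
Under simultaneous play:
Delta's best replies: W→Medium; X→Medium; Y→Light; Z→Light.
Echo's best replies: Zero→Y; Light→W; Medium→X; Heavy→Z.
Only (Medium, X) has each player best-responding; Nash payoffs (15, 9).
Sequential outcome (Light, Y) differs from the Nash profile (Medium, X).

no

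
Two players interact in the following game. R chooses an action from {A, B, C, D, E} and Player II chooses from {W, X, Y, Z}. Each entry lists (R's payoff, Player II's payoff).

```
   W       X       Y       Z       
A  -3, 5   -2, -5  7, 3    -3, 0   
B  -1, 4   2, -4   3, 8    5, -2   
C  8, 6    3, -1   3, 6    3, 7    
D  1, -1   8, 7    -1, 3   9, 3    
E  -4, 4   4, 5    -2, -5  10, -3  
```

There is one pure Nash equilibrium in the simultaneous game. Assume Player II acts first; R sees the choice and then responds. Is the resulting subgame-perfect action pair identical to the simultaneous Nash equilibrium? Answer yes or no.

yes

Work backward from R's decision.
- W → R plays C (best of -3, -1, 8, 1, -4); Player II gets 6.
- X → R plays D (best of -2, 2, 3, 8, 4); Player II gets 7.
- Y → R plays A (best of 7, 3, 3, -1, -2); Player II gets 3.
- Z → R plays E (best of -3, 5, 3, 9, 10); Player II gets -3.
Among 6, 7, 3, -3, the best is 7 at X. Subgame-perfect outcome: (D, X) with payoffs (8, 7).
Under simultaneous play:
R's best replies: W→C; X→D; Y→A; Z→E.
Player II's best replies: A→W; B→Y; C→Z; D→X; E→X.
Only (D, X) has each player best-responding; Nash payoffs (8, 7).
Sequential outcome (D, X) coincides with the Nash profile (D, X).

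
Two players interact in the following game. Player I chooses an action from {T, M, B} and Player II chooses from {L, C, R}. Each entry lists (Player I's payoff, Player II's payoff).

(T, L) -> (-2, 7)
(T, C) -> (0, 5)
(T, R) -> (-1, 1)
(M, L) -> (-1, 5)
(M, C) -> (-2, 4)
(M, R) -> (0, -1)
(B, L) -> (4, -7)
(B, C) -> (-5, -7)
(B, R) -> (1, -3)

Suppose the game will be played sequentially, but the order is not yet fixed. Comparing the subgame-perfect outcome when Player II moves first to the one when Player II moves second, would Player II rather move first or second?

first

If Player I leads: Player II's best replies are T→L, M→L, B→R; Player I's induced payoffs -2, -1, 1; outcome (B, R), payoffs (1, -3).
If Player II leads: Player I's best replies are L→B, C→T, R→B; Player II's induced payoffs -7, 5, -3; outcome (T, C), payoffs (0, 5).
Player II gets 5 moving first and -3 moving second, so Player II prefers to move first.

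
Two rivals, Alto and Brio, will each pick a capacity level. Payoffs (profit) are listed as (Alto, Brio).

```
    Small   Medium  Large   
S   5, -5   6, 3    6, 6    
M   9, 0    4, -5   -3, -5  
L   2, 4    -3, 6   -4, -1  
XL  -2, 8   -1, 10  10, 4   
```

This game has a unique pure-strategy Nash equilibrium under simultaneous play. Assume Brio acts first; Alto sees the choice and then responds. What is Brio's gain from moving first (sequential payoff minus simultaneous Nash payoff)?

Work backward from Alto's decision.
- Small → Alto plays M (best of 5, 9, 2, -2); Brio gets 0.
- Medium → Alto plays S (best of 6, 4, -3, -1); Brio gets 3.
- Large → Alto plays XL (best of 6, -3, -4, 10); Brio gets 4.
Maximizing over 0, 3, 4, Brio chooses Large. Subgame-perfect outcome: (XL, Large) with payoffs (10, 4).
Now find the simultaneous Nash equilibrium.
Alto's best replies: Small→M; Medium→S; Large→XL.
Brio's best replies: S→Large; M→Small; L→Medium; XL→Medium.
The unique mutual best reply is (M, Small), giving (9, 0).
Brio's commitment gain: 4 − 0 = 4.

4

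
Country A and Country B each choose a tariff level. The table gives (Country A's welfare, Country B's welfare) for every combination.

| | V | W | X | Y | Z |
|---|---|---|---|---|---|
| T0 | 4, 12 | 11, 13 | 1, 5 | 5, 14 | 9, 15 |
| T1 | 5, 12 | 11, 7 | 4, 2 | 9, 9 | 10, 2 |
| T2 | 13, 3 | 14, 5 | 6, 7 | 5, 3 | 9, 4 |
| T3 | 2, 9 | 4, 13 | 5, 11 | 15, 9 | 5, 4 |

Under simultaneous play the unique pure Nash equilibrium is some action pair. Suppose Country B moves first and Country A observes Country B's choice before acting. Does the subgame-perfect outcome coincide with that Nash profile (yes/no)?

no

Backward induction with Country B moving first.
- V: Country A compares 4, 5, 13, 2 and picks T2; Country B would get 3.
- W: Country A compares 11, 11, 14, 4 and picks T2; Country B would get 5.
- X: Country A compares 1, 4, 6, 5 and picks T2; Country B would get 7.
- Y: Country A compares 5, 9, 5, 15 and picks T3; Country B would get 9.
- Z: Country A compares 9, 10, 9, 5 and picks T1; Country B would get 2.
Among 3, 5, 7, 9, 2, the best is 9 at Y. Subgame-perfect outcome: (T3, Y) with payoffs (15, 9).
Under simultaneous play:
Country A's best replies: V→T2; W→T2; X→T2; Y→T3; Z→T1.
Country B's best replies: T0→Z; T1→V; T2→X; T3→W.
The unique mutual best reply is (T2, X), giving (6, 7).
Sequential outcome (T3, Y) differs from the Nash profile (T2, X).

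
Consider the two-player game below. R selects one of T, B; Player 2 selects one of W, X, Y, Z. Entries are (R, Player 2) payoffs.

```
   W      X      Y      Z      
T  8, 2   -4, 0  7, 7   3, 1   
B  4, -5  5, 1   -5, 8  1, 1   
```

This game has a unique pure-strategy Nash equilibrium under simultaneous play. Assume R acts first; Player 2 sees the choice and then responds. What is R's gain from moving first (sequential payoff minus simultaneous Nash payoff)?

0

Solve by backward induction (R leads).
- T → Player 2 plays Y (best of 2, 0, 7, 1); R gets 7.
- B → Player 2 plays Y (best of -5, 1, 8, 1); R gets -5.
R's induced payoffs are 7, -5, so R commits to T. Subgame-perfect outcome: (T, Y) with payoffs (7, 7).
Now find the simultaneous Nash equilibrium.
R's best replies: W→T; X→B; Y→T; Z→T.
Player 2's best replies: T→Y; B→Y.
Only (T, Y) has each player best-responding; Nash payoffs (7, 7).
R's commitment gain: 7 − 7 = 0.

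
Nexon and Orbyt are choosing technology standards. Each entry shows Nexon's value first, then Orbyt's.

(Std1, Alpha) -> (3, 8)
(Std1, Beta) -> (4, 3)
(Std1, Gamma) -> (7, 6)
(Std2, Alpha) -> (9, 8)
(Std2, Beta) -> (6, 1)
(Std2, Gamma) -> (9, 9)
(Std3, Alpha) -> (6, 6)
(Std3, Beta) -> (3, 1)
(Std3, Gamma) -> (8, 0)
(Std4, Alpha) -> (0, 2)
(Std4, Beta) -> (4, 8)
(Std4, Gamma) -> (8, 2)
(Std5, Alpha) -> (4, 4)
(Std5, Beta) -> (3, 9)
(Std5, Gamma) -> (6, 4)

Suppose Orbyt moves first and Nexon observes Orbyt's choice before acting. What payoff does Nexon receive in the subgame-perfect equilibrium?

Backward induction with Orbyt moving first.
- Alpha: BR = Std2, leader payoff 8.
- Beta: BR = Std2, leader payoff 1.
- Gamma: BR = Std2, leader payoff 9.
Orbyt's induced payoffs are 8, 1, 9, so Orbyt commits to Gamma. Subgame-perfect outcome: (Std2, Gamma) with payoffs (9, 9).

9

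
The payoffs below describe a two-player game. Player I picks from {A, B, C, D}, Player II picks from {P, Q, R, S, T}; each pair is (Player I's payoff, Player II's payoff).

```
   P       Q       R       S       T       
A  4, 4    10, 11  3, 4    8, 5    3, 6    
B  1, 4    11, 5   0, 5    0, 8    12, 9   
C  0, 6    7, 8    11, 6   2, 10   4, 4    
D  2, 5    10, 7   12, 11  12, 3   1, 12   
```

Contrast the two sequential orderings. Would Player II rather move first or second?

If Player I leads: Player II's best replies are A→Q, B→T, C→S, D→T; Player I's induced payoffs 10, 12, 2, 1; outcome (B, T), payoffs (12, 9).
If Player II leads: Player I's best replies are P→A, Q→B, R→D, S→D, T→B; Player II's induced payoffs 4, 5, 11, 3, 9; outcome (D, R), payoffs (12, 11).
Player II gets 11 moving first and 9 moving second, so Player II prefers to move first.

first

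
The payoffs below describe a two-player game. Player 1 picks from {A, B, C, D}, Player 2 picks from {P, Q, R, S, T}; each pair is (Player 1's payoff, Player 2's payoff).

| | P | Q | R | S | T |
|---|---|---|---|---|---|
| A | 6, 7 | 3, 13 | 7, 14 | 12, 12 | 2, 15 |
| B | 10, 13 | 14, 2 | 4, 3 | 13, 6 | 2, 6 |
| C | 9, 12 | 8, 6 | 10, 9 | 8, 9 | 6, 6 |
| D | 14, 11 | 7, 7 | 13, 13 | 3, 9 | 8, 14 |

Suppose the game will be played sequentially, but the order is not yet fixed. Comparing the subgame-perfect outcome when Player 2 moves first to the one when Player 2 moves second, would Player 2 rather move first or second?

first

If Player 1 leads: Player 2's best replies are A→T, B→P, C→P, D→T; Player 1's induced payoffs 2, 10, 9, 8; outcome (B, P), payoffs (10, 13).
If Player 2 leads: Player 1's best replies are P→D, Q→B, R→D, S→B, T→D; Player 2's induced payoffs 11, 2, 13, 6, 14; outcome (D, T), payoffs (8, 14).
Player 2 gets 14 moving first and 13 moving second, so Player 2 prefers to move first.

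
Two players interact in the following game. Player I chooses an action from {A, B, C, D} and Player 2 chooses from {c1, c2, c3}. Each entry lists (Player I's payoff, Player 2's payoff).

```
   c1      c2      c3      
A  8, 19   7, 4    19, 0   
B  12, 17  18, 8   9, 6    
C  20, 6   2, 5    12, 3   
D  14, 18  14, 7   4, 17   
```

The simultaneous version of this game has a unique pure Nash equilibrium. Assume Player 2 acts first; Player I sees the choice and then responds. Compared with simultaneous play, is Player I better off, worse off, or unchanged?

worse off

Backward induction with Player 2 moving first.
- c1: Player I compares 8, 12, 20, 14 and picks C; Player 2 would get 6.
- c2: Player I compares 7, 18, 2, 14 and picks B; Player 2 would get 8.
- c3: Player I compares 19, 9, 12, 4 and picks A; Player 2 would get 0.
Among 6, 8, 0, the best is 8 at c2. Subgame-perfect outcome: (B, c2) with payoffs (18, 8).
Under simultaneous play:
Player I's best replies: c1→C; c2→B; c3→A.
Player 2's best replies: A→c1; B→c1; C→c1; D→c1.
The unique mutual best reply is (C, c1), giving (20, 6).
Player I earns 18 sequentially versus 20 at the Nash outcome: worse off.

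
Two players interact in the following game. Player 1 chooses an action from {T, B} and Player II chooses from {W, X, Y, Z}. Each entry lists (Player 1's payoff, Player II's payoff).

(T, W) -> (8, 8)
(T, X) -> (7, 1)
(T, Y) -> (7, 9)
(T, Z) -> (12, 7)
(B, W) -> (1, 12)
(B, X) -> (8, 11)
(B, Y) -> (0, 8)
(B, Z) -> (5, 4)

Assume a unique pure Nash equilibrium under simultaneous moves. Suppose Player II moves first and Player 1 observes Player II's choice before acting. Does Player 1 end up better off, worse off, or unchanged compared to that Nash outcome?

better off

Player 1 best-responds to each possible Player II move:
- W: BR = T, leader payoff 8.
- X: BR = B, leader payoff 11.
- Y: BR = T, leader payoff 9.
- Z: BR = T, leader payoff 7.
Maximizing over 8, 11, 9, 7, Player II chooses X. Subgame-perfect outcome: (B, X) with payoffs (8, 11).
Under simultaneous play:
Player 1's best replies: W→T; X→B; Y→T; Z→T.
Player II's best replies: T→Y; B→W.
The unique mutual best reply is (T, Y), giving (7, 9).
Player 1 earns 8 sequentially versus 7 at the Nash outcome: better off.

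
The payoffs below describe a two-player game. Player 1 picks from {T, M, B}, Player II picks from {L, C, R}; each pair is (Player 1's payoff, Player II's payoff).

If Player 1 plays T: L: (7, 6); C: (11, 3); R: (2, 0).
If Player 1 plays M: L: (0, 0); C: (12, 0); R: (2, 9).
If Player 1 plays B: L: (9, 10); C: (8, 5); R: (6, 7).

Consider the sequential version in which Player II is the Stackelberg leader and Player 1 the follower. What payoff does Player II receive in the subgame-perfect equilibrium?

Backward induction with Player II moving first.
- L: BR = B, leader payoff 10.
- C: BR = M, leader payoff 0.
- R: BR = B, leader payoff 7.
Among 10, 0, 7, the best is 10 at L. Subgame-perfect outcome: (B, L) with payoffs (9, 10).

10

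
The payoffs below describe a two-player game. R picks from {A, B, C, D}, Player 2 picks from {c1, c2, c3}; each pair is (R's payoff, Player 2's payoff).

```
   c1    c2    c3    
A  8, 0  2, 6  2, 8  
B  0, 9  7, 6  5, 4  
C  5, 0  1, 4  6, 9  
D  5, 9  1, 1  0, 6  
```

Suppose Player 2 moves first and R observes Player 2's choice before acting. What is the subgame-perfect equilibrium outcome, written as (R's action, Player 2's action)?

Solve by backward induction (Player 2 leads).
- c1: BR = A, leader payoff 0.
- c2: BR = B, leader payoff 6.
- c3: BR = C, leader payoff 9.
Player 2's induced payoffs are 0, 6, 9, so Player 2 commits to c3. Subgame-perfect outcome: (C, c3) with payoffs (6, 9).

(C, c3)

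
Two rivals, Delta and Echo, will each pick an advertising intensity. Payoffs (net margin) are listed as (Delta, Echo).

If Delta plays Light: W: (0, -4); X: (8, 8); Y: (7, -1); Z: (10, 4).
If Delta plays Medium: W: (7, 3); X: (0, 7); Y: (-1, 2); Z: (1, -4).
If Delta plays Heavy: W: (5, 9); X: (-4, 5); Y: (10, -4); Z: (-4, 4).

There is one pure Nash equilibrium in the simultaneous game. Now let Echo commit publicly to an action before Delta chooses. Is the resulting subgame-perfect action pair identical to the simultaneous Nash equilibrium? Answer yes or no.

Backward induction with Echo moving first.
- W: BR = Medium, leader payoff 3.
- X: BR = Light, leader payoff 8.
- Y: BR = Heavy, leader payoff -4.
- Z: BR = Light, leader payoff 4.
Echo's induced payoffs are 3, 8, -4, 4, so Echo commits to X. Subgame-perfect outcome: (Light, X) with payoffs (8, 8).
Now find the simultaneous Nash equilibrium.
Delta's best replies: W→Medium; X→Light; Y→Heavy; Z→Light.
Echo's best replies: Light→X; Medium→X; Heavy→W.
Only (Light, X) has each player best-responding; Nash payoffs (8, 8).
Sequential outcome (Light, X) coincides with the Nash profile (Light, X).

yes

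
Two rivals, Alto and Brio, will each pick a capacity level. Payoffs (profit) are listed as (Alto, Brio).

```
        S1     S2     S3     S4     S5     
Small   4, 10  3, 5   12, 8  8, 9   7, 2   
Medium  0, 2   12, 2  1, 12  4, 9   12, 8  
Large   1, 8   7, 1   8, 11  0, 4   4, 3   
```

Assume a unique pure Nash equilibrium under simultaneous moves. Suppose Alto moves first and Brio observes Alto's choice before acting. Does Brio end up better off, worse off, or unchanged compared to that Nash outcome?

Solve by backward induction (Alto leads).
- Small: Brio compares 10, 5, 8, 9, 2 and picks S1; Alto would get 4.
- Medium: Brio compares 2, 2, 12, 9, 8 and picks S3; Alto would get 1.
- Large: Brio compares 8, 1, 11, 4, 3 and picks S3; Alto would get 8.
Among 4, 1, 8, the best is 8 at Large. Subgame-perfect outcome: (Large, S3) with payoffs (8, 11).
Under simultaneous play:
Alto's best replies: S1→Small; S2→Medium; S3→Small; S4→Small; S5→Medium.
Brio's best replies: Small→S1; Medium→S3; Large→S3.
The unique mutual best reply is (Small, S1), giving (4, 10).
Brio earns 11 sequentially versus 10 at the Nash outcome: better off.

better off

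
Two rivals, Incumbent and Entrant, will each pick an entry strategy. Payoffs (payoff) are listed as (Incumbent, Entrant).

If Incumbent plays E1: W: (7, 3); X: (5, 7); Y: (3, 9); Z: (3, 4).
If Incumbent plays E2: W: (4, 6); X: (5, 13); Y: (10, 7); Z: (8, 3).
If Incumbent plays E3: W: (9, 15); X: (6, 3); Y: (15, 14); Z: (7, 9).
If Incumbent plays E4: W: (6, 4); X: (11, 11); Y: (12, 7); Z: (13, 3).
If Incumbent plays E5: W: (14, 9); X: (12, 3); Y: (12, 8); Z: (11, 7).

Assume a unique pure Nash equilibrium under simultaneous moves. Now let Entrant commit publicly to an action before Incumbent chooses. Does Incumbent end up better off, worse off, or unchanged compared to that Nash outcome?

better off

Work backward from Incumbent's decision.
- W: Incumbent compares 7, 4, 9, 6, 14 and picks E5; Entrant would get 9.
- X: Incumbent compares 5, 5, 6, 11, 12 and picks E5; Entrant would get 3.
- Y: Incumbent compares 3, 10, 15, 12, 12 and picks E3; Entrant would get 14.
- Z: Incumbent compares 3, 8, 7, 13, 11 and picks E4; Entrant would get 3.
Among 9, 3, 14, 3, the best is 14 at Y. Subgame-perfect outcome: (E3, Y) with payoffs (15, 14).
Now find the simultaneous Nash equilibrium.
Incumbent's best replies: W→E5; X→E5; Y→E3; Z→E4.
Entrant's best replies: E1→Y; E2→X; E3→W; E4→X; E5→W.
The unique mutual best reply is (E5, W), giving (14, 9).
Incumbent earns 15 sequentially versus 14 at the Nash outcome: better off.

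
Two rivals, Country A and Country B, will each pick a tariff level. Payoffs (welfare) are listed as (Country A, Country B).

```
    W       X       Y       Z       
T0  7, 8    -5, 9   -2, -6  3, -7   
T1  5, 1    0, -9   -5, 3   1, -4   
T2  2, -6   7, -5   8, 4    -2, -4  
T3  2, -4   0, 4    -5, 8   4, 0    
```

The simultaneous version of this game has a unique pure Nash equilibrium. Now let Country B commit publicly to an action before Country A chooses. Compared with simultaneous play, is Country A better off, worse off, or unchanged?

Work backward from Country A's decision.
- W: Country A compares 7, 5, 2, 2 and picks T0; Country B would get 8.
- X: Country A compares -5, 0, 7, 0 and picks T2; Country B would get -5.
- Y: Country A compares -2, -5, 8, -5 and picks T2; Country B would get 4.
- Z: Country A compares 3, 1, -2, 4 and picks T3; Country B would get 0.
Among 8, -5, 4, 0, the best is 8 at W. Subgame-perfect outcome: (T0, W) with payoffs (7, 8).
For the simultaneous game, intersect best replies.
Country A's best replies: W→T0; X→T2; Y→T2; Z→T3.
Country B's best replies: T0→X; T1→Y; T2→Y; T3→Y.
Only (T2, Y) has each player best-responding; Nash payoffs (8, 4).
Country A earns 7 sequentially versus 8 at the Nash outcome: worse off.

worse off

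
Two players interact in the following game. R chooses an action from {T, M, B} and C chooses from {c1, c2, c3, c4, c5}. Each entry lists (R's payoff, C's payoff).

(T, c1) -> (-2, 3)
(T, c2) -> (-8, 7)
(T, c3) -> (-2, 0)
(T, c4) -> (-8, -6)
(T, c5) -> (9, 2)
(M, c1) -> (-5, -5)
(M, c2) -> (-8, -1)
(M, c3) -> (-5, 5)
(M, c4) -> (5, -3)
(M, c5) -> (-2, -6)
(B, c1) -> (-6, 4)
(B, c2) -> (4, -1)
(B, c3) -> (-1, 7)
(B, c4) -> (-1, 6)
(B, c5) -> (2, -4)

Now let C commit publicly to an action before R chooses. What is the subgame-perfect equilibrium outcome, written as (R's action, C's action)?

(B, c3)

Work backward from R's decision.
- c1: R compares -2, -5, -6 and picks T; C would get 3.
- c2: R compares -8, -8, 4 and picks B; C would get -1.
- c3: R compares -2, -5, -1 and picks B; C would get 7.
- c4: R compares -8, 5, -1 and picks M; C would get -3.
- c5: R compares 9, -2, 2 and picks T; C would get 2.
Maximizing over 3, -1, 7, -3, 2, C chooses c3. Subgame-perfect outcome: (B, c3) with payoffs (-1, 7).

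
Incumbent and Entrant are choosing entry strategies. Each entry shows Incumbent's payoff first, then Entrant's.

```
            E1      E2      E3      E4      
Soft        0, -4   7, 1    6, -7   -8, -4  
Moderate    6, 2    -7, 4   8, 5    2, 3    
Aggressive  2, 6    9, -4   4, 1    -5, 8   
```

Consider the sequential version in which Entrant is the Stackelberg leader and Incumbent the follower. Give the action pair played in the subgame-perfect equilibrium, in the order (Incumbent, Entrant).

(Moderate, E3)

Backward induction with Entrant moving first.
- E1 → Incumbent plays Moderate (best of 0, 6, 2); Entrant gets 2.
- E2 → Incumbent plays Aggressive (best of 7, -7, 9); Entrant gets -4.
- E3 → Incumbent plays Moderate (best of 6, 8, 4); Entrant gets 5.
- E4 → Incumbent plays Moderate (best of -8, 2, -5); Entrant gets 3.
Entrant's induced payoffs are 2, -4, 5, 3, so Entrant commits to E3. Subgame-perfect outcome: (Moderate, E3) with payoffs (8, 5).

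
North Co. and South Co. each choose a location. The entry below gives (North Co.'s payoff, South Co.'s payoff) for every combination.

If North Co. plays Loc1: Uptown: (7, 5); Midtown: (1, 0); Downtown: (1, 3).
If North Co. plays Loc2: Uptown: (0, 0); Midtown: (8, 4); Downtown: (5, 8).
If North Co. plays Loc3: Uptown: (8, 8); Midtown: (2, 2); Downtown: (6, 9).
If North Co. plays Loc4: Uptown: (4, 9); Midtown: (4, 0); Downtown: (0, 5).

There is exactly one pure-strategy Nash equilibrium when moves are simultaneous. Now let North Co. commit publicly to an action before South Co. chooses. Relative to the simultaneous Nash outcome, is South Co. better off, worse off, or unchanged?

South Co. best-responds to each possible North Co. move:
- Loc1 → South Co. plays Uptown (best of 5, 0, 3); North Co. gets 7.
- Loc2 → South Co. plays Downtown (best of 0, 4, 8); North Co. gets 5.
- Loc3 → South Co. plays Downtown (best of 8, 2, 9); North Co. gets 6.
- Loc4 → South Co. plays Uptown (best of 9, 0, 5); North Co. gets 4.
North Co.'s induced payoffs are 7, 5, 6, 4, so North Co. commits to Loc1. Subgame-perfect outcome: (Loc1, Uptown) with payoffs (7, 5).
Under simultaneous play:
North Co.'s best replies: Uptown→Loc3; Midtown→Loc2; Downtown→Loc3.
South Co.'s best replies: Loc1→Uptown; Loc2→Downtown; Loc3→Downtown; Loc4→Uptown.
The unique mutual best reply is (Loc3, Downtown), giving (6, 9).
South Co. earns 5 sequentially versus 9 at the Nash outcome: worse off.

worse off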